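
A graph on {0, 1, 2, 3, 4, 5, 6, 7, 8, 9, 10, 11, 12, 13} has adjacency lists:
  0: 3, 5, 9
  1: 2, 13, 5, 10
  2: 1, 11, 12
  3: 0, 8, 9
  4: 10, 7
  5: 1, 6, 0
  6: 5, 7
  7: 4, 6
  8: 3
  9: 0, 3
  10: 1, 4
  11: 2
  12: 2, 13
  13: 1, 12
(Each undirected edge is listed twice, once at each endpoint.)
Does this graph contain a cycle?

|V| = 14, |E| = 16, number of components = 1.
Since 16 > 14 - 1, a cycle must exist; for instance 1-2-12-13-1.

Yes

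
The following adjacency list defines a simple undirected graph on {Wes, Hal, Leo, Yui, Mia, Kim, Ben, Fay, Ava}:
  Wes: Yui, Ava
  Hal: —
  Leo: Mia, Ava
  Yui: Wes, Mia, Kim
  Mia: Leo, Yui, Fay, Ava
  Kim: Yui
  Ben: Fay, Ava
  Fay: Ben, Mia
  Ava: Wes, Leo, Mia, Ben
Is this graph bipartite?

The cycle Leo-Mia-Ava-Leo has length 3, which is odd, so the graph is not bipartite.

No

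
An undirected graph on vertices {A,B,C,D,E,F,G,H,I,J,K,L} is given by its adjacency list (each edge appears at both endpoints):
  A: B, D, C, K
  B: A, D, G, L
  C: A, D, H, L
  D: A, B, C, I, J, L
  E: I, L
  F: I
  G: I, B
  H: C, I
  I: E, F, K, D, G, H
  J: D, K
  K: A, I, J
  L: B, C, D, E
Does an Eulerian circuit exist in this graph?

Degrees: A:4, B:4, C:4, D:6, E:2, F:1, G:2, H:2, I:6, J:2, K:3, L:4
Vertices with odd degree: F, K. An Eulerian circuit requires all degrees even.

No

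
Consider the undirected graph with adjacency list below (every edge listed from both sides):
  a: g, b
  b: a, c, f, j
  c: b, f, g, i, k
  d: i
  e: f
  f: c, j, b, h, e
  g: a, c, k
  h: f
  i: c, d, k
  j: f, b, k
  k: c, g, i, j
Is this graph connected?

Yes

A breadth-first search from a visits a, b, g, f, c, j, k, e, h, i, d — all 11 vertices — so the graph is connected.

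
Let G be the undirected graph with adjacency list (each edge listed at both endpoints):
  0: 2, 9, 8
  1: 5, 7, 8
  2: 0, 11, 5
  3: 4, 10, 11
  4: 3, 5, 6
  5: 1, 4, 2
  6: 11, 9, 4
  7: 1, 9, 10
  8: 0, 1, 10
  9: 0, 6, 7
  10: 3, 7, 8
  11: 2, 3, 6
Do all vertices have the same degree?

Yes

Degrees: 0:3, 1:3, 2:3, 3:3, 4:3, 5:3, 6:3, 7:3, 8:3, 9:3, 10:3, 11:3
Every vertex has degree 3, so the graph is 3-regular.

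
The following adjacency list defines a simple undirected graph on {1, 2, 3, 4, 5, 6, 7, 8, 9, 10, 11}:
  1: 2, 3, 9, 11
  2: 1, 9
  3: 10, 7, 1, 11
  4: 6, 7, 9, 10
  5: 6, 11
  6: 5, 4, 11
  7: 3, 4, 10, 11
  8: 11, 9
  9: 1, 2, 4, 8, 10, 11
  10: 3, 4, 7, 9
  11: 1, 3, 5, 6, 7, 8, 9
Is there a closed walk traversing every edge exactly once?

Degrees: 1:4, 2:2, 3:4, 4:4, 5:2, 6:3, 7:4, 8:2, 9:6, 10:4, 11:7
6, 11 have odd degree; an Eulerian circuit needs every degree to be even, so none exists.

No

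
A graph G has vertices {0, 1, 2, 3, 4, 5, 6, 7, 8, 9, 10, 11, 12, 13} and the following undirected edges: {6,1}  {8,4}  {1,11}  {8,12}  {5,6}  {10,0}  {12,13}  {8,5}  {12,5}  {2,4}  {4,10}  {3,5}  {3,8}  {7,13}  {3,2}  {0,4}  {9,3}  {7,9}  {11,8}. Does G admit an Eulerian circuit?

No

Degrees: 0:2, 1:2, 2:2, 3:4, 4:4, 5:4, 6:2, 7:2, 8:5, 9:2, 10:2, 11:2, 12:3, 13:2
8, 12 have odd degree; an Eulerian circuit needs every degree to be even, so none exists.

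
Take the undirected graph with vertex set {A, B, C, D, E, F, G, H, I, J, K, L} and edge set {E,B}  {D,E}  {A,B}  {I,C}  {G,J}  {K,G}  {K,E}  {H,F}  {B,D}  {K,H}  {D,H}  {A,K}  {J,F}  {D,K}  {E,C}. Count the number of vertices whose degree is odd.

Degrees: A:2, B:3, C:2, D:4, E:4, F:2, G:2, H:3, I:1, J:2, K:5, L:0
Odd-degree vertices: B, H, I, K.

4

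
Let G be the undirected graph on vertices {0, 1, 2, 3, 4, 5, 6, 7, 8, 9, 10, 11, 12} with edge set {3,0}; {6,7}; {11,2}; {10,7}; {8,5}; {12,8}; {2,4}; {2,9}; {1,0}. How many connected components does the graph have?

Component: {0, 1, 3}
Component: {5, 8, 12}
Component: {6, 7, 10}
Component: {2, 4, 9, 11}

4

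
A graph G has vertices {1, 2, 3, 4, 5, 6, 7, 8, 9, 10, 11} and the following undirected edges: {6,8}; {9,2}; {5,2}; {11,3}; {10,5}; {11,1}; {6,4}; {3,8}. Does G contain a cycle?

The graph has 11 vertices, 8 edges, and 3 connected components.
Since 8 = 11 - 3, the graph is a forest and contains no cycle.

No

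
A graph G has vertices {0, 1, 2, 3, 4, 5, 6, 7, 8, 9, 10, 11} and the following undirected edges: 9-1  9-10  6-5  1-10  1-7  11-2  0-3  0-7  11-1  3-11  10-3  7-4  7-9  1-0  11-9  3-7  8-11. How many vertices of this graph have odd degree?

10

Degrees: 0:3, 1:5, 2:1, 3:4, 4:1, 5:1, 6:1, 7:5, 8:1, 9:4, 10:3, 11:5
Odd-degree vertices: 0, 1, 2, 4, 5, 6, 7, 8, 10, 11.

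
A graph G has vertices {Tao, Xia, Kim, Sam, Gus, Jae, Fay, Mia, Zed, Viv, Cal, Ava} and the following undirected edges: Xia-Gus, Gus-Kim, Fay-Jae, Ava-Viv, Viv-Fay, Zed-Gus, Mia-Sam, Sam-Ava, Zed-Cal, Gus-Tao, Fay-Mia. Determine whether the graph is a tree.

No

|V| = 12, |E| = 11.
It splits into 2 components, so it cannot be a tree.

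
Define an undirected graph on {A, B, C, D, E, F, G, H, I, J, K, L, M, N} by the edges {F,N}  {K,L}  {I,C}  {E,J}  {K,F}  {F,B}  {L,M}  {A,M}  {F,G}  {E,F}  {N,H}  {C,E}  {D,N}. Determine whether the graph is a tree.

The graph has 14 vertices and 13 edges.
Connected and |E| = |V| - 1, which characterizes a tree.

Yes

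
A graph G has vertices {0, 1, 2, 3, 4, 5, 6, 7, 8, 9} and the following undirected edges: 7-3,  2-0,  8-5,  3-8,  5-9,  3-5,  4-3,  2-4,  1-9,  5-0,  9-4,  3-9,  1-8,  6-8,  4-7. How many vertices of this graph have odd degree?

2

Degrees: 0:2, 1:2, 2:2, 3:5, 4:4, 5:4, 6:1, 7:2, 8:4, 9:4
Odd-degree vertices: 3, 6.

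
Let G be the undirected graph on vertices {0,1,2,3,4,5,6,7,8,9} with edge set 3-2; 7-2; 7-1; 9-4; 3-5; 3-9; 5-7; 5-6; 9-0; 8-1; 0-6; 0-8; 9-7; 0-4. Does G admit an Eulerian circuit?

No

Degrees: 0:4, 1:2, 2:2, 3:3, 4:2, 5:3, 6:2, 7:4, 8:2, 9:4
3, 5 have odd degree; an Eulerian circuit needs every degree to be even, so none exists.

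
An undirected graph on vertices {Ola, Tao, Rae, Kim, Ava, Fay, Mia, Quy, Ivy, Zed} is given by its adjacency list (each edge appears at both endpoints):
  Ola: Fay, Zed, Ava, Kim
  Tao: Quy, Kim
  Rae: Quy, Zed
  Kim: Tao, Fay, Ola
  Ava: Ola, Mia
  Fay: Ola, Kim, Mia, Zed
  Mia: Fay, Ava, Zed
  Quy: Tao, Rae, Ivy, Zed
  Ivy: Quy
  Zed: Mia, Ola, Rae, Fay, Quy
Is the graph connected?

Yes

Starting from Ola and exploring outward reaches every vertex (Ola, Zed, Ava, Kim, Fay, Rae, Mia, Quy, Tao, Ivy); the graph is connected.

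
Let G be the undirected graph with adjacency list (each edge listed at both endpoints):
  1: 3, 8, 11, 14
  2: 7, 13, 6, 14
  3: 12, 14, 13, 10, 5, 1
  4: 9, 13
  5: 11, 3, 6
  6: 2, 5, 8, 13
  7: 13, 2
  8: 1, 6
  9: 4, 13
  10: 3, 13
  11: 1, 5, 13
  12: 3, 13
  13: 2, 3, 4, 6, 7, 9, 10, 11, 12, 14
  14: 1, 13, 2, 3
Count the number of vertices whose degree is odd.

Degrees: 1:4, 2:4, 3:6, 4:2, 5:3, 6:4, 7:2, 8:2, 9:2, 10:2, 11:3, 12:2, 13:10, 14:4
Odd-degree vertices: 5, 11.

2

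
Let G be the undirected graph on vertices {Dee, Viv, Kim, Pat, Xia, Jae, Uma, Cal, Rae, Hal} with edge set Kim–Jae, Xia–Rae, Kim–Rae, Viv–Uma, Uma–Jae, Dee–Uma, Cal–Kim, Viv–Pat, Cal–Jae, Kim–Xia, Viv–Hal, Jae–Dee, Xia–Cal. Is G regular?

Degrees: Dee:2, Viv:3, Kim:4, Pat:1, Xia:3, Jae:4, Uma:3, Cal:3, Rae:2, Hal:1
Vertex Pat has degree 1 while Kim has degree 4, so the graph is not regular.

No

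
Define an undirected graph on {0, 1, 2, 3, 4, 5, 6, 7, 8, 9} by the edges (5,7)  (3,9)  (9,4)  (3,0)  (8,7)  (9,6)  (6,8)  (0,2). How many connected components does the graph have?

Component: {1}
Component: {0, 2, 3, 4, 5, 6, 7, 8, 9}

2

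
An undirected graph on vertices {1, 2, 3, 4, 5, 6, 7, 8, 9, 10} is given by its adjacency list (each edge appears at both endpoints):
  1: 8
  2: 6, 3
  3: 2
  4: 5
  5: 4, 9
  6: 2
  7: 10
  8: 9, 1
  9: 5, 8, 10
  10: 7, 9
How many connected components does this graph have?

Component: {2, 3, 6}
Component: {1, 4, 5, 7, 8, 9, 10}

2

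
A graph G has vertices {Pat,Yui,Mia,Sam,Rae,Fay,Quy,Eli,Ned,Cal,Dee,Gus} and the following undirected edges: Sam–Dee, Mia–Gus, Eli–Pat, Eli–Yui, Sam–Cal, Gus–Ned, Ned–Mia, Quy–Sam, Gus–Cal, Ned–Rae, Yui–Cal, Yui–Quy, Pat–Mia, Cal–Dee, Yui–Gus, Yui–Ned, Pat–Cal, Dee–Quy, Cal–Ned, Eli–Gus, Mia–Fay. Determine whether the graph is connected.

A breadth-first search from Pat visits Pat, Cal, Eli, Mia, Gus, Ned, Dee, Sam, Yui, Fay, Rae, Quy — all 12 vertices — so the graph is connected.

Yes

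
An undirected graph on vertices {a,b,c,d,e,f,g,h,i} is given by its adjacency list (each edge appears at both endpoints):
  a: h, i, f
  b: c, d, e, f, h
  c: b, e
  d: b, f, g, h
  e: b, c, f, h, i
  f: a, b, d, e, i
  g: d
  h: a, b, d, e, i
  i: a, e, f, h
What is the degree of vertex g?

1

Neighbors of g: d.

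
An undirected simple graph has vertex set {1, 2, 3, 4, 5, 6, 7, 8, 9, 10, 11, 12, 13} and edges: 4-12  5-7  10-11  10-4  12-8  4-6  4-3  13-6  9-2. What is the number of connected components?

Component: {1}
Component: {2, 9}
Component: {5, 7}
Component: {3, 4, 6, 8, 10, 11, 12, 13}

4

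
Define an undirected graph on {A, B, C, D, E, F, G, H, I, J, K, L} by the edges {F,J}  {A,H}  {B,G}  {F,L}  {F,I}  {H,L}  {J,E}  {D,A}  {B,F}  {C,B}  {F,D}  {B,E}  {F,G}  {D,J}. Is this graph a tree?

No

The graph has 12 vertices and 14 edges.
It splits into 2 components, so it cannot be a tree.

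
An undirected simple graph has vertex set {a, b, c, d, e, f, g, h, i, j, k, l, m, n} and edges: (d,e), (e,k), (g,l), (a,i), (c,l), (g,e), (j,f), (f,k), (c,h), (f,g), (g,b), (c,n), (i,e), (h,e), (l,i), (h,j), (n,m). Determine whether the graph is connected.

Starting from a and exploring outward reaches every vertex (a, i, e, l, d, h, k, g, c, j, f, b, n, m); the graph is connected.

Yes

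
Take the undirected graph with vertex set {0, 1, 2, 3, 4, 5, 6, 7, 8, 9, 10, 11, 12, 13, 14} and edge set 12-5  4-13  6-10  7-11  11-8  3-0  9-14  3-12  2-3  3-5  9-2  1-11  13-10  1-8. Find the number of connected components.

Component: {1, 7, 8, 11}
Component: {4, 6, 10, 13}
Component: {0, 2, 3, 5, 9, 12, 14}

3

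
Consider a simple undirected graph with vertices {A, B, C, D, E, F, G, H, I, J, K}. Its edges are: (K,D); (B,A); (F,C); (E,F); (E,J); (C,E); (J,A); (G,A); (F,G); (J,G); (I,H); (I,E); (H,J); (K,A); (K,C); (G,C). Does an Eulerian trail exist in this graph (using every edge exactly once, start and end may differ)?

Degrees: A:4, B:1, C:4, D:1, E:4, F:3, G:4, H:2, I:2, J:4, K:3
Odd-degree vertices: B, D, F, K (4 total).
An Eulerian trail requires 0 or 2 odd-degree vertices; here there are 4.

No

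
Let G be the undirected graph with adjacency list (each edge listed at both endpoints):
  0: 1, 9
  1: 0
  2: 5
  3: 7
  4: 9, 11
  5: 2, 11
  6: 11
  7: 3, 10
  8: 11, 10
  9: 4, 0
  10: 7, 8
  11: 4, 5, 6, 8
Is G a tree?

The graph has 12 vertices and 11 edges.
It is connected with exactly 11 edges, hence acyclic — it is a tree.

Yes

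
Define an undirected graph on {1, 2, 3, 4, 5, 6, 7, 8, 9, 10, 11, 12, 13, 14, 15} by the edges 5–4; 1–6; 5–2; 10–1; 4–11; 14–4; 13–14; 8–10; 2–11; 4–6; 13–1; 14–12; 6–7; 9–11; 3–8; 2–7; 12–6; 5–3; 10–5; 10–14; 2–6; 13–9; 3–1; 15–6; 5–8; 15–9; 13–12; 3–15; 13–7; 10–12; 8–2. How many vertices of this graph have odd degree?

8

Degrees: 1:4, 2:5, 3:4, 4:4, 5:5, 6:6, 7:3, 8:4, 9:3, 10:5, 11:3, 12:4, 13:5, 14:4, 15:3
Odd-degree vertices: 2, 5, 7, 9, 10, 11, 13, 15.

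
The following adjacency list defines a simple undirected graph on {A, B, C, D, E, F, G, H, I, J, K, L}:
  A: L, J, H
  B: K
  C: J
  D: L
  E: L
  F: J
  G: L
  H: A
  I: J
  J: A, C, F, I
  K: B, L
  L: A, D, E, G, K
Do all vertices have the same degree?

No

Degrees: A:3, B:1, C:1, D:1, E:1, F:1, G:1, H:1, I:1, J:4, K:2, L:5
Vertex B has degree 1 while L has degree 5, so the graph is not regular.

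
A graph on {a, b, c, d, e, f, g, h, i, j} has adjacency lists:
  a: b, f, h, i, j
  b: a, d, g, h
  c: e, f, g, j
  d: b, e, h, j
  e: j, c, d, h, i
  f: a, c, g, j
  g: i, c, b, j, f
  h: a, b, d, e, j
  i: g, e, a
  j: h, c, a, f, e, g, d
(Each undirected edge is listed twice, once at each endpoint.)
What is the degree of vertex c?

4

Neighbors of c: e, f, g, j.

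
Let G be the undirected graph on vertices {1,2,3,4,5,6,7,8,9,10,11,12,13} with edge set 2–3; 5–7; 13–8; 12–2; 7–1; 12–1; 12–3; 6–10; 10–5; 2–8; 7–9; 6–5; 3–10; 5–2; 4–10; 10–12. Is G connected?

Component: {11}
Component: {1, 2, 3, 4, 5, 6, 7, 8, 9, 10, 12, 13}
No edge joins these 2 groups, so the graph is disconnected.

No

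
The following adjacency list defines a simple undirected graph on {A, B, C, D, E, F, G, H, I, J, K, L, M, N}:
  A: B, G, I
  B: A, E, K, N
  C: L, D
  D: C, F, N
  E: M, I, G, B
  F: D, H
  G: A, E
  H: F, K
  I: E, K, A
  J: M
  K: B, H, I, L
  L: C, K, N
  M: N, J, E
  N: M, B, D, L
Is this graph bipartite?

Yes

Partition the vertices as {B, D, G, H, I, L, M} vs {A, C, E, F, J, K, N}. Each listed edge has one endpoint in each part, so the graph is bipartite.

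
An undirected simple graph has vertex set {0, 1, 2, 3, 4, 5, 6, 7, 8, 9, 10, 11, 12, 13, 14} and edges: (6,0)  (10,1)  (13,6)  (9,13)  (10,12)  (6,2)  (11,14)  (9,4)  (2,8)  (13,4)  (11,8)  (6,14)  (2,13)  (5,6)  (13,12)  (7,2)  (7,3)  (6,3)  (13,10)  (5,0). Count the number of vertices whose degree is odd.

2

Degrees: 0:2, 1:1, 2:4, 3:2, 4:2, 5:2, 6:6, 7:2, 8:2, 9:2, 10:3, 11:2, 12:2, 13:6, 14:2
Odd-degree vertices: 1, 10.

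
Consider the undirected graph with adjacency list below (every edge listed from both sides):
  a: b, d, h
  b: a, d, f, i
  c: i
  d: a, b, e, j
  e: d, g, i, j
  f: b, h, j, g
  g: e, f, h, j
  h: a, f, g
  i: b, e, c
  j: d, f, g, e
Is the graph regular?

No

Degrees: a:3, b:4, c:1, d:4, e:4, f:4, g:4, h:3, i:3, j:4
Vertex c has degree 1 while b has degree 4, so the graph is not regular.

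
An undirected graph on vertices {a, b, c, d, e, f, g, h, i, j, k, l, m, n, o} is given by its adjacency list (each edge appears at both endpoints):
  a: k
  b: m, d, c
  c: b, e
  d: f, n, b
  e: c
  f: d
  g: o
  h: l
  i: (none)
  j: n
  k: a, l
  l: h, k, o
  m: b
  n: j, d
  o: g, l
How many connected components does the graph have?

Component: {i}
Component: {a, g, h, k, l, o}
Component: {b, c, d, e, f, j, m, n}

3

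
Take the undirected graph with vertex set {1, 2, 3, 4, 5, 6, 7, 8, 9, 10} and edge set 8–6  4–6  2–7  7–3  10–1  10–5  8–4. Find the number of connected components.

Component: {9}
Component: {1, 5, 10}
Component: {2, 3, 7}
Component: {4, 6, 8}

4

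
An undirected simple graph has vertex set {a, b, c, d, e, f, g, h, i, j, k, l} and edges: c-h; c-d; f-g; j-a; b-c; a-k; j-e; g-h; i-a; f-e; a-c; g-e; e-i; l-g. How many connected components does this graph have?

1

Component: {a, b, c, d, e, f, g, h, i, j, k, l}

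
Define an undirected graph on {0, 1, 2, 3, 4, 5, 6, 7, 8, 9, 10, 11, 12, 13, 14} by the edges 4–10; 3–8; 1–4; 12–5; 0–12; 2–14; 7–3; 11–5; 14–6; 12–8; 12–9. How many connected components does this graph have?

Component: {13}
Component: {1, 4, 10}
Component: {2, 6, 14}
Component: {0, 3, 5, 7, 8, 9, 11, 12}

4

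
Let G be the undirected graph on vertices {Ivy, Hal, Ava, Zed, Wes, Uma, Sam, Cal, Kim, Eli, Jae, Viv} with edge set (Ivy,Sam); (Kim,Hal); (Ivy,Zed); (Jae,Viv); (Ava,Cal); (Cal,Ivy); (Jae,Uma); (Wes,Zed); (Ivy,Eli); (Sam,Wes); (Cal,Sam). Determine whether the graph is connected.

No

Component: {Hal, Kim}
Component: {Uma, Jae, Viv}
Component: {Ivy, Ava, Zed, Wes, Sam, Cal, Eli}
No edge joins these 3 groups, so the graph is disconnected.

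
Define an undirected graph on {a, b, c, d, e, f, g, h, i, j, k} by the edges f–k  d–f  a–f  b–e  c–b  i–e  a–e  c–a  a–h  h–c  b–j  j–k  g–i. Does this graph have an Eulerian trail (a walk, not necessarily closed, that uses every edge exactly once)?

Degrees: a:4, b:3, c:3, d:1, e:3, f:3, g:1, h:2, i:2, j:2, k:2
Odd-degree vertices: b, c, d, e, f, g (6 total).
With 6 odd-degree vertices (more than two), no single trail can use every edge.

No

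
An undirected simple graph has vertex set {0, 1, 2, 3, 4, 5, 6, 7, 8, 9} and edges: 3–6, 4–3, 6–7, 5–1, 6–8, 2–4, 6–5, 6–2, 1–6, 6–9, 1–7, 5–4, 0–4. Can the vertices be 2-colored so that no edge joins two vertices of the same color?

No

5-1-6-5 is an odd cycle (length 3), and a bipartite graph can contain only even cycles.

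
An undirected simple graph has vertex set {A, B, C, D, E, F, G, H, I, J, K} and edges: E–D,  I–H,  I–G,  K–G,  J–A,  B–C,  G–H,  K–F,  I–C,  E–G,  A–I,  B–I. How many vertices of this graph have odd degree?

4

Degrees: A:2, B:2, C:2, D:1, E:2, F:1, G:4, H:2, I:5, J:1, K:2
Odd-degree vertices: D, F, I, J.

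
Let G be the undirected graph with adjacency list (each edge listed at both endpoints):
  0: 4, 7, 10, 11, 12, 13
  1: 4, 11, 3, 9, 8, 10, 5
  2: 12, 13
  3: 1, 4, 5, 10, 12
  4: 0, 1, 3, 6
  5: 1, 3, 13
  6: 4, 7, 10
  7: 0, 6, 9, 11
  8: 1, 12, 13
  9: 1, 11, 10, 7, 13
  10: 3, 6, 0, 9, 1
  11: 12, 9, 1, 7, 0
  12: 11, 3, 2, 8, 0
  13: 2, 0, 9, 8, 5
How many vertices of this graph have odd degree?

10

Degrees: 0:6, 1:7, 2:2, 3:5, 4:4, 5:3, 6:3, 7:4, 8:3, 9:5, 10:5, 11:5, 12:5, 13:5
Odd-degree vertices: 1, 3, 5, 6, 8, 9, 10, 11, 12, 13.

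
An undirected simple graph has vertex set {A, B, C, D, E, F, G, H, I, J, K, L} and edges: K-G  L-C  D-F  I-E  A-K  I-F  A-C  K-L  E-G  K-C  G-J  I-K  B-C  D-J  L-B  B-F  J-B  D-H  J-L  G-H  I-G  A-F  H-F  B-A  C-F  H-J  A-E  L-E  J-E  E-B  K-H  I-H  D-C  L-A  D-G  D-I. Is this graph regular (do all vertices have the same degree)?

Degrees: A:6, B:6, C:6, D:6, E:6, F:6, G:6, H:6, I:6, J:6, K:6, L:6
All degrees equal 6; the graph is regular.

Yes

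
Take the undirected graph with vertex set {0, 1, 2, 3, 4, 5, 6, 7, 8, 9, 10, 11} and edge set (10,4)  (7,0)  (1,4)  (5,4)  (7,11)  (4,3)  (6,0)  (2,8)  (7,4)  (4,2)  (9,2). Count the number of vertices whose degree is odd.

Degrees: 0:2, 1:1, 2:3, 3:1, 4:6, 5:1, 6:1, 7:3, 8:1, 9:1, 10:1, 11:1
Odd-degree vertices: 1, 2, 3, 5, 6, 7, 8, 9, 10, 11.

10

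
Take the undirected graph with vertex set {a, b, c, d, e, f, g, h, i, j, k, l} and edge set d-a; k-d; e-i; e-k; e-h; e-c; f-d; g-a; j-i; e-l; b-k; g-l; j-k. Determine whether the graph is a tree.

|V| = 12, |E| = 13.
A tree on 12 vertices has exactly 11 edges; this graph has 13, so it contains a cycle and is not a tree.

No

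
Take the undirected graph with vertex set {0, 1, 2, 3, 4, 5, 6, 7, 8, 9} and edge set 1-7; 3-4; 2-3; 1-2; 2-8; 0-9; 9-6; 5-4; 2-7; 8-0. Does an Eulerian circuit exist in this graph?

No

Degrees: 0:2, 1:2, 2:4, 3:2, 4:2, 5:1, 6:1, 7:2, 8:2, 9:2
5, 6 have odd degree; an Eulerian circuit needs every degree to be even, so none exists.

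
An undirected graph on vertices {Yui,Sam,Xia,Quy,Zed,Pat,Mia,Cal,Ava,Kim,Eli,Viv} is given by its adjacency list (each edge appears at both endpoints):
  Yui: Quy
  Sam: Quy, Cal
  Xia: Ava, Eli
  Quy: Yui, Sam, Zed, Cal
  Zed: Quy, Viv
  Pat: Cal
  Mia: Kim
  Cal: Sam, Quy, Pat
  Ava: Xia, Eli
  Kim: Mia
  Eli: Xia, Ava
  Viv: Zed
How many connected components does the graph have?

3

Component: {Mia, Kim}
Component: {Xia, Ava, Eli}
Component: {Yui, Sam, Quy, Zed, Pat, Cal, Viv}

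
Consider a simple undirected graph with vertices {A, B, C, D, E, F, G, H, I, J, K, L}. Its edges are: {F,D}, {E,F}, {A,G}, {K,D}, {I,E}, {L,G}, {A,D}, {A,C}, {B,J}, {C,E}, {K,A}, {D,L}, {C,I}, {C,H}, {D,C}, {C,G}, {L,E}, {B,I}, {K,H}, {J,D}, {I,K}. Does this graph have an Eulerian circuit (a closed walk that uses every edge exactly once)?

No

Degrees: A:4, B:2, C:6, D:6, E:4, F:2, G:3, H:2, I:4, J:2, K:4, L:3
G, L have odd degree; an Eulerian circuit needs every degree to be even, so none exists.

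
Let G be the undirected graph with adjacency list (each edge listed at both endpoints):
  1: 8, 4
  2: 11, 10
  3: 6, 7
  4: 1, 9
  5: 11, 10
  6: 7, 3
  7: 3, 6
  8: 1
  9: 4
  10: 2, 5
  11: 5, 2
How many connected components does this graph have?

3

Component: {3, 6, 7}
Component: {1, 4, 8, 9}
Component: {2, 5, 10, 11}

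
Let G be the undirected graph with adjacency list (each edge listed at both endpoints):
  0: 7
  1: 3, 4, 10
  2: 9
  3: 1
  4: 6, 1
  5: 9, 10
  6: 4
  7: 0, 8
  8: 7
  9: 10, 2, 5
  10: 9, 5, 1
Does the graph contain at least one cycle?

|V| = 11, |E| = 10, number of components = 2.
One cycle is 10-5-9-10.

Yes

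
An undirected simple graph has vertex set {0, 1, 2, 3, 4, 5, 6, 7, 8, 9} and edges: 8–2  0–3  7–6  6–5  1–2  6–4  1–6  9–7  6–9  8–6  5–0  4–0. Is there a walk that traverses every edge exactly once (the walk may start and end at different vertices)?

Degrees: 0:3, 1:2, 2:2, 3:1, 4:2, 5:2, 6:6, 7:2, 8:2, 9:2
Odd-degree vertices: 0, 3 (2 total).
With 2 odd-degree vertices and all edges in one connected piece, an Eulerian trail exists (from 0 to 3).

Yes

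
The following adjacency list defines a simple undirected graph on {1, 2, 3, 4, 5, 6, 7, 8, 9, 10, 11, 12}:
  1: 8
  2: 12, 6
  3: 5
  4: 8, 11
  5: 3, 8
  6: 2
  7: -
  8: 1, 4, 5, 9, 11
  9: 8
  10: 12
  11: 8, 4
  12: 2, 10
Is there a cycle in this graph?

The graph has 12 vertices, 10 edges, and 3 connected components.
Since 10 > 12 - 3, a cycle must exist; for instance 8-4-11-8.

Yes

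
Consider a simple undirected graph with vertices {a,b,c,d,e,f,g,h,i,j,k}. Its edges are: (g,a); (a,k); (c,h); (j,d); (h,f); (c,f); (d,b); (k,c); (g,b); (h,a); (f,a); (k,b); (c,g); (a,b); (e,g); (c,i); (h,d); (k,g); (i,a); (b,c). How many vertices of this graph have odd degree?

Degrees: a:6, b:5, c:6, d:3, e:1, f:3, g:5, h:4, i:2, j:1, k:4
Odd-degree vertices: b, d, e, f, g, j.

6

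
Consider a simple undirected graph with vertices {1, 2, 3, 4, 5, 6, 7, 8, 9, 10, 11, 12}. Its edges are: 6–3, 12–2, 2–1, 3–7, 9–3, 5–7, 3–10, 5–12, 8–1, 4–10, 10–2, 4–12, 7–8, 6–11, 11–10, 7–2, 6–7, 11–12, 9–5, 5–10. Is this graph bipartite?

No

3-7-6-3 is an odd cycle (length 3), and a bipartite graph can contain only even cycles.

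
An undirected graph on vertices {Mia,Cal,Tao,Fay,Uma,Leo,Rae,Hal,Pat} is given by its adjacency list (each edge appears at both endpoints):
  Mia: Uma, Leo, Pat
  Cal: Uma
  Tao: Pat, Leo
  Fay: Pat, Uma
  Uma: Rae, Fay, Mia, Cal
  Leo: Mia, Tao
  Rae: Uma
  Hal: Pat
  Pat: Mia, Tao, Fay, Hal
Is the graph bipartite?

Yes

Partition the vertices as {Uma, Leo, Pat} vs {Mia, Cal, Tao, Fay, Rae, Hal}. Each listed edge has one endpoint in each part, so the graph is bipartite.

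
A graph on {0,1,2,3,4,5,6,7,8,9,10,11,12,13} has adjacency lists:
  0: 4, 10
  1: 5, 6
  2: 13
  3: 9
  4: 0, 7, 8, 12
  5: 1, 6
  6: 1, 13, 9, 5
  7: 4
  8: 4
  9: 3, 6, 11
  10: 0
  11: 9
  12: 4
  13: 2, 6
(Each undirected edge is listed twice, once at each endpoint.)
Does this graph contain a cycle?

Yes

The graph has 14 vertices, 13 edges, and 2 connected components.
Since 13 > 14 - 2, a cycle must exist; for instance 1-6-5-1.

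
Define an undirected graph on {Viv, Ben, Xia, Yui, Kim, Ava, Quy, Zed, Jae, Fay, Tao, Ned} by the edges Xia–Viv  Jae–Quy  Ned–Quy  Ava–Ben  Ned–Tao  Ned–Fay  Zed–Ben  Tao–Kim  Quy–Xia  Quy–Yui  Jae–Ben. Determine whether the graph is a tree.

Yes

The graph has 12 vertices and 11 edges.
Connected and |E| = |V| - 1, which characterizes a tree.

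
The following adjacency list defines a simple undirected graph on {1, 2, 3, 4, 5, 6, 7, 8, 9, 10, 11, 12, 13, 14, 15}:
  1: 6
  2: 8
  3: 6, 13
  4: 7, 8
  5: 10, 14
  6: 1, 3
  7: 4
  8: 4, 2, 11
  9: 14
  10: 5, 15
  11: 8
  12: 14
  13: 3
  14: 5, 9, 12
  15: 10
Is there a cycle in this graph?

|V| = 15, |E| = 12, number of components = 3.
A forest on 15 vertices with 3 components has exactly 12 edges, which matches — so no cycle.

No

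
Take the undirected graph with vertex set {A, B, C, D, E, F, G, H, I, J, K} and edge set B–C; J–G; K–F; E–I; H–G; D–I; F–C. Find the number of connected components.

Component: {A}
Component: {D, E, I}
Component: {G, H, J}
Component: {B, C, F, K}

4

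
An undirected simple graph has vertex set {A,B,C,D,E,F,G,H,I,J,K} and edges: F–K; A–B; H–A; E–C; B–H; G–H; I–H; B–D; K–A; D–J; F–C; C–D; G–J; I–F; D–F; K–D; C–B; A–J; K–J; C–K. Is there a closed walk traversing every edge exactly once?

No

Degrees: A:4, B:4, C:5, D:5, E:1, F:4, G:2, H:4, I:2, J:4, K:5
Vertices with odd degree: C, D, E, K. An Eulerian circuit requires all degrees even.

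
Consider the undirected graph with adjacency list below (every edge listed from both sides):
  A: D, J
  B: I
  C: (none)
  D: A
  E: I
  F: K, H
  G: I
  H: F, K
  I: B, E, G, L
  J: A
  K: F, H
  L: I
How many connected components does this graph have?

4

Component: {C}
Component: {A, D, J}
Component: {F, H, K}
Component: {B, E, G, I, L}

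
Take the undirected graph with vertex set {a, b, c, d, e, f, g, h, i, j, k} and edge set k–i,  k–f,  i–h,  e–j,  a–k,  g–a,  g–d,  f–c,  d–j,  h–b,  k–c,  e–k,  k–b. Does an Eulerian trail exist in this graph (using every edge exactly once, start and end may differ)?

Yes

Degrees: a:2, b:2, c:2, d:2, e:2, f:2, g:2, h:2, i:2, j:2, k:6
Odd-degree vertices: none (0 total).
The non-isolated vertices are connected and exactly 0 have odd degree, so an Eulerian trail exists.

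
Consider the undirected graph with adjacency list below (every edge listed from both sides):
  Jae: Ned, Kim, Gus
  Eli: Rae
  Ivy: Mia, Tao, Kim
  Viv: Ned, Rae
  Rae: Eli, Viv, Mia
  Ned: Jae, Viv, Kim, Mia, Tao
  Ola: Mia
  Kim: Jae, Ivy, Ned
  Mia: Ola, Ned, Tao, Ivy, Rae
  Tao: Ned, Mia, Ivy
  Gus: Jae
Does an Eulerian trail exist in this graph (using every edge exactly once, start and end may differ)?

No

Degrees: Jae:3, Eli:1, Ivy:3, Viv:2, Rae:3, Ned:5, Ola:1, Kim:3, Mia:5, Tao:3, Gus:1
Odd-degree vertices: Jae, Eli, Ivy, Rae, Ned, Ola, Kim, Mia, Tao, Gus (10 total).
An Eulerian trail requires 0 or 2 odd-degree vertices; here there are 10.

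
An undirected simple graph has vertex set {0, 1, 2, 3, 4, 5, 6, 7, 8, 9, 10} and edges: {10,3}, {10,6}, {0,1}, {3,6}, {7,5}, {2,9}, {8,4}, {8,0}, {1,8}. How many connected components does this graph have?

4

Component: {2, 9}
Component: {5, 7}
Component: {3, 6, 10}
Component: {0, 1, 4, 8}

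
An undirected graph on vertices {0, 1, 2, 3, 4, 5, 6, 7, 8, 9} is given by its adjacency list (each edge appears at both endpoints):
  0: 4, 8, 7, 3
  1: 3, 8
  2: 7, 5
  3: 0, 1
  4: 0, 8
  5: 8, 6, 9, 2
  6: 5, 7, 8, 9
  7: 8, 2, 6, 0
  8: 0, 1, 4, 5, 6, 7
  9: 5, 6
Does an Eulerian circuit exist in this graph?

Yes

Degrees: 0:4, 1:2, 2:2, 3:2, 4:2, 5:4, 6:4, 7:4, 8:6, 9:2
All degrees are even and the non-isolated vertices are connected — an Eulerian circuit exists.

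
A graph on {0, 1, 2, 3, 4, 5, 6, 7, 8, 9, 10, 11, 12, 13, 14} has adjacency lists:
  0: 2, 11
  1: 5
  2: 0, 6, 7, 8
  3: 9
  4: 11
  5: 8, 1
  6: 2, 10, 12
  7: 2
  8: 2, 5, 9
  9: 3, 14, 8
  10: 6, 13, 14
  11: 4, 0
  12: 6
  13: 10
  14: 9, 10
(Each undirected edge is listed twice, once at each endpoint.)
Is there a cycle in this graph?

The graph has 15 vertices, 15 edges, and 1 connected component.
One cycle is 2-8-9-14-10-6-2.

Yes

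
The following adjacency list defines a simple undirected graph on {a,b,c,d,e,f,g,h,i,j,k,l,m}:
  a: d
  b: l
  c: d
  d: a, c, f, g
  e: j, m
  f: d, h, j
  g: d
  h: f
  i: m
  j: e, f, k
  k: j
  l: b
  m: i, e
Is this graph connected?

Component: {b, l}
Component: {a, c, d, e, f, g, h, i, j, k, m}
No edge joins these 2 groups, so the graph is disconnected.

No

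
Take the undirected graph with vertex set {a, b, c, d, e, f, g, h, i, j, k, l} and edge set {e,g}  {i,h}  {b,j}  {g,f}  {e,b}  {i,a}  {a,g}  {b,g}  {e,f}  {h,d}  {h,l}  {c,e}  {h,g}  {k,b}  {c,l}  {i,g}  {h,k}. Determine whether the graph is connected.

Yes

A breadth-first search from a visits a, g, i, b, h, f, e, j, k, d, l, c — all 12 vertices — so the graph is connected.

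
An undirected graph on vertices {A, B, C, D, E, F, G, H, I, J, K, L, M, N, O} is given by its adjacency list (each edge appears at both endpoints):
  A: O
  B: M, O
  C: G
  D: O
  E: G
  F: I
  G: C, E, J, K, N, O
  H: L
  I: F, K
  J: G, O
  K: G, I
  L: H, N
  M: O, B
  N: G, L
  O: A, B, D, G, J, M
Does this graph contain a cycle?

Yes

|V| = 15, |E| = 16, number of components = 1.
One cycle is O-B-M-O.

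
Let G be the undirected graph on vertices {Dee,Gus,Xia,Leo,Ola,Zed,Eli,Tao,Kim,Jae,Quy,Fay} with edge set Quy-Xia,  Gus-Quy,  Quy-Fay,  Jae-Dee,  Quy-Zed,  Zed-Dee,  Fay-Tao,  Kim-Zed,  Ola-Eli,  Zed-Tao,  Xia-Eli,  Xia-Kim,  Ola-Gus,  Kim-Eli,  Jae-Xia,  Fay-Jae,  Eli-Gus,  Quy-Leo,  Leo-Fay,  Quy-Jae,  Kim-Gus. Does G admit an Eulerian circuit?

Degrees: Dee:2, Gus:4, Xia:4, Leo:2, Ola:2, Zed:4, Eli:4, Tao:2, Kim:4, Jae:4, Quy:6, Fay:4
Every vertex has even degree and the edges form a single connected piece, so an Eulerian circuit exists.

Yes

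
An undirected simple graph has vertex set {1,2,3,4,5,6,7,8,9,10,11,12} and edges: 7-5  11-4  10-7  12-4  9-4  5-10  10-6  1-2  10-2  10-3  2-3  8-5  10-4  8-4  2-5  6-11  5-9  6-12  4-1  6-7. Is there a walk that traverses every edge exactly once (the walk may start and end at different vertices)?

Degrees: 1:2, 2:4, 3:2, 4:6, 5:5, 6:4, 7:3, 8:2, 9:2, 10:6, 11:2, 12:2
Odd-degree vertices: 5, 7 (2 total).
With 2 odd-degree vertices and all edges in one connected piece, an Eulerian trail exists (from 5 to 7).

Yes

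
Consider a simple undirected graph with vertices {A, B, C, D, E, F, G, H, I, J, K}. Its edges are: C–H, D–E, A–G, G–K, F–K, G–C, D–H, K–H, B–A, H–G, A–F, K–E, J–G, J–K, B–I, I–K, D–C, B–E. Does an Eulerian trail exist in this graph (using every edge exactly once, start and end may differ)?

Degrees: A:3, B:3, C:3, D:3, E:3, F:2, G:5, H:4, I:2, J:2, K:6
Odd-degree vertices: A, B, C, D, E, G (6 total).
An Eulerian trail requires 0 or 2 odd-degree vertices; here there are 6.

No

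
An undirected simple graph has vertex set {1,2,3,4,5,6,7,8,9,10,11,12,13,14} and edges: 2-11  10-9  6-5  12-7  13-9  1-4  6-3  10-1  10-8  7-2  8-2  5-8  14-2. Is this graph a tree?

The graph has 14 vertices and 13 edges.
Connected and |E| = |V| - 1, which characterizes a tree.

Yes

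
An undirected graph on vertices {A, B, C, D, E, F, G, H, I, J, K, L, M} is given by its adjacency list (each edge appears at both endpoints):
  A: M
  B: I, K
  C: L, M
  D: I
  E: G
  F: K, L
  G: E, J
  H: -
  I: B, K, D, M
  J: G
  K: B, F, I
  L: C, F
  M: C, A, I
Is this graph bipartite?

The cycle K-B-I-K has length 3, which is odd, so the graph is not bipartite.

No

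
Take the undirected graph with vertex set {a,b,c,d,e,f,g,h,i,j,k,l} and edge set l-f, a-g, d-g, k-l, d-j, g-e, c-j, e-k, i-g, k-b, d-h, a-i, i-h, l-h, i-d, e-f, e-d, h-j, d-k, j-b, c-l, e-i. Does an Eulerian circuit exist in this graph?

No

Degrees: a:2, b:2, c:2, d:6, e:5, f:2, g:4, h:4, i:5, j:4, k:4, l:4
Vertices with odd degree: e, i. An Eulerian circuit requires all degrees even.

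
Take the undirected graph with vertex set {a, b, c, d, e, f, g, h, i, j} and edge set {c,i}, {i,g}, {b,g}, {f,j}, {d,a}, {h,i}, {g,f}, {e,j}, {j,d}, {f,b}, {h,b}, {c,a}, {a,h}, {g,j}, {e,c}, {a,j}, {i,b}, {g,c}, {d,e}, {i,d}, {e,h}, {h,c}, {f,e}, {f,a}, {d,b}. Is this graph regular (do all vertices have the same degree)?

Yes

Degrees: a:5, b:5, c:5, d:5, e:5, f:5, g:5, h:5, i:5, j:5
Every vertex has degree 5, so the graph is 5-regular.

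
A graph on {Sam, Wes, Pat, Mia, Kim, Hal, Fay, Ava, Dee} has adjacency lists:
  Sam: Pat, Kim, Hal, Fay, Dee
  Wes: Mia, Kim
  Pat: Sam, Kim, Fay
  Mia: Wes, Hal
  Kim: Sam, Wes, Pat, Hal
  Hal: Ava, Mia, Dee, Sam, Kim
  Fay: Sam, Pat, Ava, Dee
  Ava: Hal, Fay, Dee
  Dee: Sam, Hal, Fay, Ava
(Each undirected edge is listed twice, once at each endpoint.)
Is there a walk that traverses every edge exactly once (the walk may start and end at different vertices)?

No

Degrees: Sam:5, Wes:2, Pat:3, Mia:2, Kim:4, Hal:5, Fay:4, Ava:3, Dee:4
Odd-degree vertices: Sam, Pat, Hal, Ava (4 total).
With 4 odd-degree vertices (more than two), no single trail can use every edge.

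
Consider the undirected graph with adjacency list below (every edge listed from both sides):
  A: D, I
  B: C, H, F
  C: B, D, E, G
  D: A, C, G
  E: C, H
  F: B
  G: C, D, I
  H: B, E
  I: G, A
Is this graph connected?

A breadth-first search from A visits A, D, I, C, G, B, E, H, F — all 9 vertices — so the graph is connected.

Yes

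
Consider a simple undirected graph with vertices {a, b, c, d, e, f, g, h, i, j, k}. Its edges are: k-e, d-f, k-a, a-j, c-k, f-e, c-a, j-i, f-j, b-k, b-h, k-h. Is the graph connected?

No

Component: {g}
Component: {a, b, c, d, e, f, h, i, j, k}
There are 2 separate components, so the graph is not connected.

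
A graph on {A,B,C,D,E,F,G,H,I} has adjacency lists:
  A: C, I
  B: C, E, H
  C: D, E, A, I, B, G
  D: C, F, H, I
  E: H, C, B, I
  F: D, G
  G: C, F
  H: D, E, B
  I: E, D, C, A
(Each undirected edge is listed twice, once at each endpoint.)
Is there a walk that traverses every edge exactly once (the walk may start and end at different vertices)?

Degrees: A:2, B:3, C:6, D:4, E:4, F:2, G:2, H:3, I:4
Odd-degree vertices: B, H (2 total).
With 2 odd-degree vertices and all edges in one connected piece, an Eulerian trail exists (from B to H).

Yes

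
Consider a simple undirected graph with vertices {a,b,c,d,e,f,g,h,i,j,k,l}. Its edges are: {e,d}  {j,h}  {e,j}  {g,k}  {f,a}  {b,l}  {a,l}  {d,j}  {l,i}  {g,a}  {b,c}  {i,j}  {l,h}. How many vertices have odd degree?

Degrees: a:3, b:2, c:1, d:2, e:2, f:1, g:2, h:2, i:2, j:4, k:1, l:4
Odd-degree vertices: a, c, f, k.

4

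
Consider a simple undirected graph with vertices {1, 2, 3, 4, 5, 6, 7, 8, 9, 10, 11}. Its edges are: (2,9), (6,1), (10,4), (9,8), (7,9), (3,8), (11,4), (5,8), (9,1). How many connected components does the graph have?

2

Component: {4, 10, 11}
Component: {1, 2, 3, 5, 6, 7, 8, 9}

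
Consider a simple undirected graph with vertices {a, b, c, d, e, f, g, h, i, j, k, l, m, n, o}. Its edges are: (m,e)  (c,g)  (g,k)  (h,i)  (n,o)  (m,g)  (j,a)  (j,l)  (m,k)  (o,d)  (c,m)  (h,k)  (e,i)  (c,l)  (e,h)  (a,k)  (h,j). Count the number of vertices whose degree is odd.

Degrees: a:2, b:0, c:3, d:1, e:3, f:0, g:3, h:4, i:2, j:3, k:4, l:2, m:4, n:1, o:2
Odd-degree vertices: c, d, e, g, j, n.

6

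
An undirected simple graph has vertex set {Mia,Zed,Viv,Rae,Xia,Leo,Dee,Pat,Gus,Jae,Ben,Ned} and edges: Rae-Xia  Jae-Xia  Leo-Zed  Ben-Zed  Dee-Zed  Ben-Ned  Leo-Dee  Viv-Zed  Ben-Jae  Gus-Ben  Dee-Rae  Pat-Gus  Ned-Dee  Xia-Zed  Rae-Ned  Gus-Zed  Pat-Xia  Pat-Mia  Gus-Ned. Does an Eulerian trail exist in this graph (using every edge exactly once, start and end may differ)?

Degrees: Mia:1, Zed:6, Viv:1, Rae:3, Xia:4, Leo:2, Dee:4, Pat:3, Gus:4, Jae:2, Ben:4, Ned:4
Odd-degree vertices: Mia, Viv, Rae, Pat (4 total).
An Eulerian trail requires 0 or 2 odd-degree vertices; here there are 4.

No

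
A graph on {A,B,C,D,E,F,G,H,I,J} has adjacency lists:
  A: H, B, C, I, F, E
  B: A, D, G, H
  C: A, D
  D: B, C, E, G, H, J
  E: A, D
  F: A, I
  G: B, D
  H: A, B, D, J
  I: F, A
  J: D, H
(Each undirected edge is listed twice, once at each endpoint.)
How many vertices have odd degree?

Degrees: A:6, B:4, C:2, D:6, E:2, F:2, G:2, H:4, I:2, J:2
Odd-degree vertices: none.

0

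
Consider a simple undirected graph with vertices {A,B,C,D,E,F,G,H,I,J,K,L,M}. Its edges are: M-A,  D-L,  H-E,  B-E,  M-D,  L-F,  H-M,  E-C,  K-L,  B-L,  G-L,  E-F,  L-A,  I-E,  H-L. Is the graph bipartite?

Yes

Color {E, J, L, M} black and {A, B, C, D, F, G, H, I, K} white. No edge joins two same-colored vertices, so the graph is bipartite.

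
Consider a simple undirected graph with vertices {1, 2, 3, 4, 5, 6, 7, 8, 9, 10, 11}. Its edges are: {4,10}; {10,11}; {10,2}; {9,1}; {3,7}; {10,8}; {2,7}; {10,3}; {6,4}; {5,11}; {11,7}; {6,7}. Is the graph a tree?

The graph has 11 vertices and 12 edges.
It is not connected, so it is not a tree.

No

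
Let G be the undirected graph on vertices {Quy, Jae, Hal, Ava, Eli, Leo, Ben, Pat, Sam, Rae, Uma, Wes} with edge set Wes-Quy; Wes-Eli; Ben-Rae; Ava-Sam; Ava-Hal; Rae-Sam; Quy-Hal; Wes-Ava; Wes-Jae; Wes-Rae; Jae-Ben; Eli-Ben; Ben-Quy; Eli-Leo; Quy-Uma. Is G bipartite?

Yes

Partition the vertices as {Hal, Leo, Ben, Pat, Sam, Uma, Wes} vs {Quy, Jae, Ava, Eli, Rae}. Each listed edge has one endpoint in each part, so the graph is bipartite.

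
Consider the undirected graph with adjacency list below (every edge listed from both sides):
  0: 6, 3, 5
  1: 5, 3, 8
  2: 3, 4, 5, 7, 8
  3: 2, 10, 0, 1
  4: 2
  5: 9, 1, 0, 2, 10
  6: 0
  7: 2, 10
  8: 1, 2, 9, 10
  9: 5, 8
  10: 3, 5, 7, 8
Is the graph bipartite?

Color {3, 4, 5, 6, 7, 8} black and {0, 1, 2, 9, 10} white. No edge joins two same-colored vertices, so the graph is bipartite.

Yes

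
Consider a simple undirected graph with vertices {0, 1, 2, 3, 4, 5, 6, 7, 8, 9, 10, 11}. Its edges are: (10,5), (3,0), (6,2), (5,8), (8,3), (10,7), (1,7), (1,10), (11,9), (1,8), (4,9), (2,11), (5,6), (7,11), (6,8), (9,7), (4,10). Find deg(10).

4

Neighbors of 10: 1, 4, 5, 7.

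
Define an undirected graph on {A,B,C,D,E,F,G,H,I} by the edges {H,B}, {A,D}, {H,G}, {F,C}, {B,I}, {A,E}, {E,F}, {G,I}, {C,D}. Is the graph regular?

Degrees: A:2, B:2, C:2, D:2, E:2, F:2, G:2, H:2, I:2
All degrees equal 2; the graph is regular.

Yes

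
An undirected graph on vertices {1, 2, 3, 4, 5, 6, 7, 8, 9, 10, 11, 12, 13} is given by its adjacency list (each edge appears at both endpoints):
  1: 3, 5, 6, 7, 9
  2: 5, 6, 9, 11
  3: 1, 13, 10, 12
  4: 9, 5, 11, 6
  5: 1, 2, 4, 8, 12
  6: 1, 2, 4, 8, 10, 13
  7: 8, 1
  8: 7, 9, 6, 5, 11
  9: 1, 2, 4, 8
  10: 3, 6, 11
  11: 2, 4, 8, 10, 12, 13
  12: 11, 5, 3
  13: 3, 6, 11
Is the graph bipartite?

Yes

A valid 2-coloring puts {3, 5, 6, 7, 9, 11} on one side and {1, 2, 4, 8, 10, 12, 13} on the other; every edge crosses between the two sides.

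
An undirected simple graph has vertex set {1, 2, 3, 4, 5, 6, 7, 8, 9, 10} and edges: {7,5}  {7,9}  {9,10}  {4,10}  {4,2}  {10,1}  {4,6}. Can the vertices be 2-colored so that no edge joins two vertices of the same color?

Yes

Partition the vertices as {2, 3, 6, 7, 8, 10} vs {1, 4, 5, 9}. Each listed edge has one endpoint in each part, so the graph is bipartite.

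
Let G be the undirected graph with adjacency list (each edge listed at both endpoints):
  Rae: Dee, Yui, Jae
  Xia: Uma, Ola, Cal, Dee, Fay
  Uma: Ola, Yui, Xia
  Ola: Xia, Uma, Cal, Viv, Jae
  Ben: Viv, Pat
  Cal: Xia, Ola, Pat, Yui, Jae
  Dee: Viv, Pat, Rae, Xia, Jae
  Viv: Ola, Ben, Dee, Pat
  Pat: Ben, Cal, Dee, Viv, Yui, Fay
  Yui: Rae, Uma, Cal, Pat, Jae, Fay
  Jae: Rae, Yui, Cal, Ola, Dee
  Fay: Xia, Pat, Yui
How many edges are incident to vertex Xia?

Neighbors of Xia: Uma, Ola, Cal, Dee, Fay.

5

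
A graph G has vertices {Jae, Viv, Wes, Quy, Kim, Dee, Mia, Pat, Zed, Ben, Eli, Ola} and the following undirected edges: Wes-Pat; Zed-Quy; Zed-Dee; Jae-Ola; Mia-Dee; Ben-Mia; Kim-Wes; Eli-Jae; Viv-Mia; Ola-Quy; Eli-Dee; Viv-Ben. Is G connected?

Component: {Wes, Kim, Pat}
Component: {Jae, Viv, Quy, Dee, Mia, Zed, Ben, Eli, Ola}
There are 2 separate components, so the graph is not connected.

No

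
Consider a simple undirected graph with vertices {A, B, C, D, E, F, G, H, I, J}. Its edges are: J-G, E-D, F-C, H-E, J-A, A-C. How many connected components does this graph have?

4

Component: {B}
Component: {I}
Component: {D, E, H}
Component: {A, C, F, G, J}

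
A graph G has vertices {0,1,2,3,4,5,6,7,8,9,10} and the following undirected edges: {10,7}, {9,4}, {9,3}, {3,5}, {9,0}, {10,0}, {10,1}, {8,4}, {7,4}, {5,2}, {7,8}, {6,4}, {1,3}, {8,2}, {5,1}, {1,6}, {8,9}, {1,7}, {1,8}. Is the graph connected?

Yes

A breadth-first search from 0 visits 0, 9, 10, 3, 8, 4, 7, 1, 5, 2, 6 — all 11 vertices — so the graph is connected.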